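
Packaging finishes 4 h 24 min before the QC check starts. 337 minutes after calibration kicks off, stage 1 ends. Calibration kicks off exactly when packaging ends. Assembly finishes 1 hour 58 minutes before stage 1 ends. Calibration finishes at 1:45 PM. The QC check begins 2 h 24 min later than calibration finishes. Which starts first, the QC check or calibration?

calibration

The QC check starts at 1:45 PM + 144 min = 4:09 PM.
Packaging ends at 4:09 PM − 264 min = 11:45 AM.
So calibration starts at 11:45 AM.
The QC check starts at 4:09 PM and calibration starts at 11:45 AM, so calibration is first.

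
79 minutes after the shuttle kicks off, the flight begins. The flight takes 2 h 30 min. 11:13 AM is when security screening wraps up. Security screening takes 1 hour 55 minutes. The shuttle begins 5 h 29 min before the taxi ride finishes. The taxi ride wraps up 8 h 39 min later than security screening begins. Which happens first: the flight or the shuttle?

the shuttle

Security screening starts at 11:13 AM − 115 min = 9:18 AM.
The taxi ride ends at 9:18 AM + 519 min = 5:57 PM.
The shuttle starts at 5:57 PM − 329 min = 12:28 PM.
The flight starts at 12:28 PM + 79 min = 1:47 PM.
The flight starts at 1:47 PM and the shuttle starts at 12:28 PM, so the shuttle is first.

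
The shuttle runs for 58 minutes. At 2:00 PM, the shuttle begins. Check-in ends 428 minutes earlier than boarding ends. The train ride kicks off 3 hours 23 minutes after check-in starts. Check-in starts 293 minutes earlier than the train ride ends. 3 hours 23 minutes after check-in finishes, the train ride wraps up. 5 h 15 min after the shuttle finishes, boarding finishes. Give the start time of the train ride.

2:58 PM

The shuttle ends at 2:00 PM + 58 min = 2:58 PM.
Boarding ends at 2:58 PM + 315 min = 8:13 PM.
Check-in ends at 8:13 PM − 428 min = 1:05 PM.
The train ride ends at 1:05 PM + 203 min = 4:28 PM.
Check-in starts at 4:28 PM − 293 min = 11:35 AM.
The train ride starts at 11:35 AM + 203 min = 2:58 PM.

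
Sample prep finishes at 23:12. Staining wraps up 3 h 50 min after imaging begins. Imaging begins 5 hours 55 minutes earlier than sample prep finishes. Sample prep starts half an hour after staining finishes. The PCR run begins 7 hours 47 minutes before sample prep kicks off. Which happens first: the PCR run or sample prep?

Imaging starts at 23:12 − 355 min = 17:17.
Staining ends at 17:17 + 230 min = 21:07.
Sample prep starts at 21:07 + 30 min = 21:37.
The PCR run starts at 21:37 − 467 min = 13:50.
The PCR run starts at 13:50 and sample prep starts at 21:37, so the PCR run is first.

the PCR run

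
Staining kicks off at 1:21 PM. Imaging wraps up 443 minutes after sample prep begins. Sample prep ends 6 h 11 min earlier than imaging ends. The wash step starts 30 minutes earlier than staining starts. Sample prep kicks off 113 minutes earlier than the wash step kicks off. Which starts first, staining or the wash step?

The wash step starts at 1:21 PM − 30 min = 12:51 PM.
Staining starts at 1:21 PM and the wash step starts at 12:51 PM, so the wash step is first.

the wash step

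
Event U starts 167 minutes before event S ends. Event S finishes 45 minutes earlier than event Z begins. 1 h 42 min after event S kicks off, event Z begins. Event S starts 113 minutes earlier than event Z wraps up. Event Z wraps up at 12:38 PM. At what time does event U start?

Event S starts at 12:38 PM − 113 min = 10:45 AM.
Event Z starts at 10:45 AM + 102 min = 12:27 PM.
Event S ends at 12:27 PM − 45 min = 11:42 AM.
Event U starts at 11:42 AM − 167 min = 8:55 AM.

8:55 AM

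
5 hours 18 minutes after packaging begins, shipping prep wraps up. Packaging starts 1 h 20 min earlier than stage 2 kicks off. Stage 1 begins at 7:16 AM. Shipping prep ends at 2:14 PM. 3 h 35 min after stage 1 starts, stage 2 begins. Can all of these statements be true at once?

No

Stage 2 starts at 7:16 AM + 215 min = 10:51 AM.
Packaging starts at 10:51 AM − 80 min = 9:31 AM.
Shipping prep ends at 9:31 AM + 318 min = 2:49 PM.
But shipping prep is also said to end at 2:14 PM — a 35-minute conflict.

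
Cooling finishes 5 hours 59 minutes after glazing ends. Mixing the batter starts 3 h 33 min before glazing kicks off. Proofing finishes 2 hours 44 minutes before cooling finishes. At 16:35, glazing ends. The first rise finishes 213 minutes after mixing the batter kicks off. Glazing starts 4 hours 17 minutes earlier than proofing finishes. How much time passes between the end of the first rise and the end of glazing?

1 h 2 min

Cooling ends at 16:35 + 359 min = 22:34.
Proofing ends at 22:34 − 164 min = 19:50.
Glazing starts at 19:50 − 257 min = 15:33.
Mixing the batter starts at 15:33 − 213 min = 12:00.
The first rise ends at 12:00 + 213 min = 15:33.
From 15:33 to 16:35 is 1 h 2 min.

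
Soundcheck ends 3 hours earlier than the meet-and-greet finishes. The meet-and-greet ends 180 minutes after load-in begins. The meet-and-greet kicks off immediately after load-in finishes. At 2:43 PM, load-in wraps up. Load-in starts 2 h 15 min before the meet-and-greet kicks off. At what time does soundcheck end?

12:28 PM

The meet-and-greet starts at 2:43 PM.
Load-in starts at 2:43 PM − 135 min = 12:28 PM.
The meet-and-greet ends at 12:28 PM + 180 min = 3:28 PM.
Soundcheck ends at 3:28 PM − 180 min = 12:28 PM.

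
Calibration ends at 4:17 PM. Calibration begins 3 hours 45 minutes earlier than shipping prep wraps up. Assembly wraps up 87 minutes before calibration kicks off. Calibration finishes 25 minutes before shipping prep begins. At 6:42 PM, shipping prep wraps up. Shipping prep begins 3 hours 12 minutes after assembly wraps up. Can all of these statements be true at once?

Calibration starts at 6:42 PM − 225 min = 2:57 PM.
Assembly ends at 2:57 PM − 87 min = 1:30 PM.
Shipping prep starts at 1:30 PM + 192 min = 4:42 PM.
Calibration ends at 4:42 PM − 25 min = 4:17 PM.
That matches the stated 4:17 PM, so the schedule is consistent.

Yes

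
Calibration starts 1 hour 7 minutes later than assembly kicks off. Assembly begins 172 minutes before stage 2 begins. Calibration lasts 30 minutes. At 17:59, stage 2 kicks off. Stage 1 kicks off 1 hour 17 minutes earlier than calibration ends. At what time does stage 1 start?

15:27

Assembly starts at 17:59 − 172 min = 15:07.
Calibration starts at 15:07 + 67 min = 16:14.
Calibration ends at 16:14 + 30 min = 16:44.
Stage 1 starts at 16:44 − 77 min = 15:27.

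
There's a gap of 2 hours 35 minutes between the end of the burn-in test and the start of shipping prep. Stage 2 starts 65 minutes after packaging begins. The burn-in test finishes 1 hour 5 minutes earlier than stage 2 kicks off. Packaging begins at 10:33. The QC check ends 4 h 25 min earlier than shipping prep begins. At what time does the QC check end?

Stage 2 starts at 10:33 + 65 min = 11:38.
The burn-in test ends at 11:38 − 65 min = 10:33.
Shipping prep starts at 10:33 + 155 min = 13:08.
The QC check ends at 13:08 − 265 min = 08:43.

08:43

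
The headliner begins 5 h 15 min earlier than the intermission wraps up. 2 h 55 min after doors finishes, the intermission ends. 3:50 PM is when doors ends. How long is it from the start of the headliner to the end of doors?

The intermission ends at 3:50 PM + 175 min = 6:45 PM.
The headliner starts at 6:45 PM − 315 min = 1:30 PM.
From 1:30 PM to 3:50 PM is 140 minutes.

140 minutes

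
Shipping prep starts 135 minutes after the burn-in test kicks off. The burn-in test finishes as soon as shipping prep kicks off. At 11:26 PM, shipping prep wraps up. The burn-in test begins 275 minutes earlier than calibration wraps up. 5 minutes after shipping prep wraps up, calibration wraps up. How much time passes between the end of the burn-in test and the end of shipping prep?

Calibration ends at 11:26 PM + 5 min = 11:31 PM.
The burn-in test starts at 11:31 PM − 275 min = 6:56 PM.
Shipping prep starts at 6:56 PM + 135 min = 9:11 PM.
So the burn-in test ends at 9:11 PM.
From 9:11 PM to 11:26 PM is 2 h 15 min.

2 h 15 min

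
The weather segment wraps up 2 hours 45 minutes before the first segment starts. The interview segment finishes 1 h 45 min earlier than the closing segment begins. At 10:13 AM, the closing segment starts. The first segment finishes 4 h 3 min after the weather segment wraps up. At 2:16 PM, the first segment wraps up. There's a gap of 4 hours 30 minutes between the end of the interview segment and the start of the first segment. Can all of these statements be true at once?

Yes

The interview segment ends at 10:13 AM − 105 min = 8:28 AM.
The first segment starts at 8:28 AM + 270 min = 12:58 PM.
The weather segment ends at 12:58 PM − 165 min = 10:13 AM.
The first segment ends at 10:13 AM + 243 min = 2:16 PM.
That matches the stated 2:16 PM, so the schedule is consistent.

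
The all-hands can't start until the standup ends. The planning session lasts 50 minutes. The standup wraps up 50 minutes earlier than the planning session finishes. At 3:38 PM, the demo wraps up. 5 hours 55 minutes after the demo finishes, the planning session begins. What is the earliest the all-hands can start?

9:33 PM

The planning session starts at 3:38 PM + 355 min = 9:33 PM.
The planning session ends at 9:33 PM + 50 min = 10:23 PM.
The standup ends at 10:23 PM − 50 min = 9:33 PM.
The all-hands is bounded by the standup, so the earliest it can start is 9:33 PM.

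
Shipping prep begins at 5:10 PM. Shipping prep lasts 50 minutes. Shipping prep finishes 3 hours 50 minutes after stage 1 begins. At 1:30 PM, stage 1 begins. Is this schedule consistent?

No

Shipping prep ends at 1:30 PM + 230 min = 5:20 PM.
Shipping prep starts at 5:20 PM − 50 min = 4:30 PM.
But shipping prep is also said to start at 5:10 PM — a 40-minute conflict.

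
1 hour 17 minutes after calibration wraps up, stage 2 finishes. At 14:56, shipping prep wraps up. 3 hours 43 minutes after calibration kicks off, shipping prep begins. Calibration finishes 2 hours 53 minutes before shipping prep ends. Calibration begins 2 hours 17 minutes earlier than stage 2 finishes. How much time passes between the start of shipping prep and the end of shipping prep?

10 minutes

Calibration ends at 14:56 − 173 min = 12:03.
Stage 2 ends at 12:03 + 77 min = 13:20.
Calibration starts at 13:20 − 137 min = 11:03.
Shipping prep starts at 11:03 + 223 min = 14:46.
From 14:46 to 14:56 is 10 minutes.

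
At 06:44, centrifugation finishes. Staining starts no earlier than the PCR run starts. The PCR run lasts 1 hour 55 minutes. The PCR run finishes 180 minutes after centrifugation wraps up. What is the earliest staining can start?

07:49

The PCR run ends at 06:44 + 180 min = 09:44.
The PCR run starts at 09:44 − 115 min = 07:49.
Staining is bounded by the PCR run, so the earliest it can start is 07:49.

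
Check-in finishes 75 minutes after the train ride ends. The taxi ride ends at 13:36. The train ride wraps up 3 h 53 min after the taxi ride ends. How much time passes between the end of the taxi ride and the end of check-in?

5 hours 8 minutes

The train ride ends at 13:36 + 233 min = 17:29.
Check-in ends at 17:29 + 75 min = 18:44.
From 13:36 to 18:44 is 5 hours 8 minutes.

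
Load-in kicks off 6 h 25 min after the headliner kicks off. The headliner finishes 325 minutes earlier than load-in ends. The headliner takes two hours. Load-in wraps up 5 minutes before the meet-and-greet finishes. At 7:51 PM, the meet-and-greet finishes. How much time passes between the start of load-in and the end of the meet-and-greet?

65 minutes

Load-in ends at 7:51 PM − 5 min = 7:46 PM.
The headliner ends at 7:46 PM − 325 min = 2:21 PM.
The headliner starts at 2:21 PM − 120 min = 12:21 PM.
Load-in starts at 12:21 PM + 385 min = 6:46 PM.
From 6:46 PM to 7:51 PM is 65 minutes.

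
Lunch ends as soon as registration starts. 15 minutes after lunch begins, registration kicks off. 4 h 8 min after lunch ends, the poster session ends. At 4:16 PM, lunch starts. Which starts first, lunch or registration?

lunch

Registration starts at 4:16 PM + 15 min = 4:31 PM.
Lunch starts at 4:16 PM and registration starts at 4:31 PM, so lunch is first.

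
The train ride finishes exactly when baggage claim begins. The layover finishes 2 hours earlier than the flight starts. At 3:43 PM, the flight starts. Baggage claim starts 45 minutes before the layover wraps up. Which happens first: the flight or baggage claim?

baggage claim

The layover ends at 3:43 PM − 120 min = 1:43 PM.
Baggage claim starts at 1:43 PM − 45 min = 12:58 PM.
The flight starts at 3:43 PM and baggage claim starts at 12:58 PM, so baggage claim is first.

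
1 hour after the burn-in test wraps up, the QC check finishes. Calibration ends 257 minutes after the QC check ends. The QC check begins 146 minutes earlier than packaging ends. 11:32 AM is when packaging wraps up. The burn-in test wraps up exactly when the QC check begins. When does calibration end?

The QC check starts at 11:32 AM − 146 min = 9:06 AM.
So the burn-in test ends at 9:06 AM.
The QC check ends at 9:06 AM + 60 min = 10:06 AM.
Calibration ends at 10:06 AM + 257 min = 2:23 PM.

2:23 PM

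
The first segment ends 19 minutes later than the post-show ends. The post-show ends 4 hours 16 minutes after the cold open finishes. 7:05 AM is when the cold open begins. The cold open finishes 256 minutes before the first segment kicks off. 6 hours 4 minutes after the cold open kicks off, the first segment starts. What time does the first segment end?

1:28 PM

The first segment starts at 7:05 AM + 364 min = 1:09 PM.
The cold open ends at 1:09 PM − 256 min = 8:53 AM.
The post-show ends at 8:53 AM + 256 min = 1:09 PM.
The first segment ends at 1:09 PM + 19 min = 1:28 PM.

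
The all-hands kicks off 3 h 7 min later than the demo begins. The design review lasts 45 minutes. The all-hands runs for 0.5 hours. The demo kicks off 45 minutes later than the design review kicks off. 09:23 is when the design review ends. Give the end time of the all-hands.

13:00

The design review starts at 09:23 − 45 min = 08:38.
The demo starts at 08:38 + 45 min = 09:23.
The all-hands starts at 09:23 + 187 min = 12:30.
The all-hands ends at 12:30 + 30 min = 13:00.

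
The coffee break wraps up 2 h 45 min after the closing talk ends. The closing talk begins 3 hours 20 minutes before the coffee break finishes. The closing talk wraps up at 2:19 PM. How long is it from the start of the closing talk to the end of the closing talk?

35 minutes

The coffee break ends at 2:19 PM + 165 min = 5:04 PM.
The closing talk starts at 5:04 PM − 200 min = 1:44 PM.
From 1:44 PM to 2:19 PM is 35 minutes.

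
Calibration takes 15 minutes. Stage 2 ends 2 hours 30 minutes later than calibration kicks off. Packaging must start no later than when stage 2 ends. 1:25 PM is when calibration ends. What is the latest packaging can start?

3:40 PM

Calibration starts at 1:25 PM − 15 min = 1:10 PM.
Stage 2 ends at 1:10 PM + 150 min = 3:40 PM.
Packaging is bounded by stage 2, so the latest it can start is 3:40 PM.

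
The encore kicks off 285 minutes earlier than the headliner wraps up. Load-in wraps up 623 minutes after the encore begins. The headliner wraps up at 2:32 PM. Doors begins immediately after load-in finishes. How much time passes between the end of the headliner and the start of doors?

The encore starts at 2:32 PM − 285 min = 9:47 AM.
Load-in ends at 9:47 AM + 623 min = 8:10 PM.
So doors starts at 8:10 PM.
From 2:32 PM to 8:10 PM is 338 minutes.

338 minutes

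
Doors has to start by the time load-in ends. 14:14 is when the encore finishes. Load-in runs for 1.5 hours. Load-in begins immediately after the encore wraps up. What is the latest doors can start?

15:44

Load-in starts at 14:14.
Load-in ends at 14:14 + 90 min = 15:44.
Doors is bounded by load-in, so the latest it can start is 15:44.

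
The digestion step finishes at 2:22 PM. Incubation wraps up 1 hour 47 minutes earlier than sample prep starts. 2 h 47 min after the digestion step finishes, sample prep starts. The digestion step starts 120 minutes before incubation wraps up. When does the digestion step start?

1:22 PM

Sample prep starts at 2:22 PM + 167 min = 5:09 PM.
Incubation ends at 5:09 PM − 107 min = 3:22 PM.
The digestion step starts at 3:22 PM − 120 min = 1:22 PM.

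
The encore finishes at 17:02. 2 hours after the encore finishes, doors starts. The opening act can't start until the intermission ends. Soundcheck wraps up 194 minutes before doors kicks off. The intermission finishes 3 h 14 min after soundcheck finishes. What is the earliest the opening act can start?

Doors starts at 17:02 + 120 min = 19:02.
Soundcheck ends at 19:02 − 194 min = 15:48.
The intermission ends at 15:48 + 194 min = 19:02.
The opening act is bounded by the intermission, so the earliest it can start is 19:02.

19:02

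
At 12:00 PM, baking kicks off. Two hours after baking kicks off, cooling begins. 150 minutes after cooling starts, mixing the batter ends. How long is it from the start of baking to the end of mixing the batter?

Cooling starts at 12:00 PM + 120 min = 2:00 PM.
Mixing the batter ends at 2:00 PM + 150 min = 4:30 PM.
From 12:00 PM to 4:30 PM is 4 hours 30 minutes.

4 hours 30 minutes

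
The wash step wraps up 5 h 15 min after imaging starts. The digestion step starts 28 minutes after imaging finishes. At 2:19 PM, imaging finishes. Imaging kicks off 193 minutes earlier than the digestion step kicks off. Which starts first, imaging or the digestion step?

imaging

The digestion step starts at 2:19 PM + 28 min = 2:47 PM.
Imaging starts at 2:47 PM − 193 min = 11:34 AM.
Imaging starts at 11:34 AM and the digestion step starts at 2:47 PM, so imaging is first.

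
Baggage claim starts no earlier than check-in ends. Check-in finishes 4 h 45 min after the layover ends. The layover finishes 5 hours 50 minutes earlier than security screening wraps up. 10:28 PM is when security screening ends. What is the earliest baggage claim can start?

The layover ends at 10:28 PM − 350 min = 4:38 PM.
Check-in ends at 4:38 PM + 285 min = 9:23 PM.
Baggage claim is bounded by check-in, so the earliest it can start is 9:23 PM.

9:23 PM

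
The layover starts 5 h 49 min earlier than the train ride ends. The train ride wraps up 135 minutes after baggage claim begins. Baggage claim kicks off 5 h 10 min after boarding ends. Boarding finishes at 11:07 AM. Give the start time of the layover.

Baggage claim starts at 11:07 AM + 310 min = 4:17 PM.
The train ride ends at 4:17 PM + 135 min = 6:32 PM.
The layover starts at 6:32 PM − 349 min = 12:43 PM.

12:43 PM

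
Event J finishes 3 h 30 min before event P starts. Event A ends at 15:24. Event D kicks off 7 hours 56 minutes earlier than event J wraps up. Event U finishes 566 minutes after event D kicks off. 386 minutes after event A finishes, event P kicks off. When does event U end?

19:50

Event P starts at 15:24 + 386 min = 21:50.
Event J ends at 21:50 − 210 min = 18:20.
Event D starts at 18:20 − 476 min = 10:24.
Event U ends at 10:24 + 566 min = 19:50.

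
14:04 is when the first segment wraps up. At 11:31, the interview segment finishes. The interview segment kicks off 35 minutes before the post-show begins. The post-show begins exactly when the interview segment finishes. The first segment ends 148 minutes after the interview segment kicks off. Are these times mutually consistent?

The post-show starts at 11:31.
The interview segment starts at 11:31 − 35 min = 10:56.
The first segment ends at 10:56 + 148 min = 13:24.
But the first segment is also said to end at 14:04 — a 40-minute conflict.

No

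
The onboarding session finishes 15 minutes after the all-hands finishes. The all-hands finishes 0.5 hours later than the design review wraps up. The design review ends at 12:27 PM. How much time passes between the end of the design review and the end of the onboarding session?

The all-hands ends at 12:27 PM + 30 min = 12:57 PM.
The onboarding session ends at 12:57 PM + 15 min = 1:12 PM.
From 12:27 PM to 1:12 PM is 45 minutes.

45 minutes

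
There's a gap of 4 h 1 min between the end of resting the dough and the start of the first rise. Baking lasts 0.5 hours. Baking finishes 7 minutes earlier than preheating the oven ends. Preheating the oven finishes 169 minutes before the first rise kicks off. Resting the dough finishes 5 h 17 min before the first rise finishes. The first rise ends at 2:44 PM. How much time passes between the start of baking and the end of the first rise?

Resting the dough ends at 2:44 PM − 317 min = 9:27 AM.
The first rise starts at 9:27 AM + 241 min = 1:28 PM.
Preheating the oven ends at 1:28 PM − 169 min = 10:39 AM.
Baking ends at 10:39 AM − 7 min = 10:32 AM.
Baking starts at 10:32 AM − 30 min = 10:02 AM.
From 10:02 AM to 2:44 PM is 4 hours 42 minutes.

4 hours 42 minutes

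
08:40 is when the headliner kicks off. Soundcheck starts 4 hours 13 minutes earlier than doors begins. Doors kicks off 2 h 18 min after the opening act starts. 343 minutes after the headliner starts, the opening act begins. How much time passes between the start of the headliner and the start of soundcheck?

The opening act starts at 08:40 + 343 min = 14:23.
Doors starts at 14:23 + 138 min = 16:41.
Soundcheck starts at 16:41 − 253 min = 12:28.
From 08:40 to 12:28 is 3 h 48 min.

3 h 48 min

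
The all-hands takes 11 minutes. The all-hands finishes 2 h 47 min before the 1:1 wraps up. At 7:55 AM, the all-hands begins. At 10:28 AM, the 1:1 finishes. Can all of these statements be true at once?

The all-hands ends at 10:28 AM − 167 min = 7:41 AM.
The all-hands starts at 7:41 AM − 11 min = 7:30 AM.
But the all-hands is also said to start at 7:55 AM — a 25-minute conflict.

No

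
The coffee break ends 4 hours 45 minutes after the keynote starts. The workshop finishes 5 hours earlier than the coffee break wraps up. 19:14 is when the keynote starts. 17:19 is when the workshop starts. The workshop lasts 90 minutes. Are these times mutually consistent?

The coffee break ends at 19:14 + 285 min = 23:59.
The workshop ends at 23:59 − 300 min = 18:59.
The workshop starts at 18:59 − 90 min = 17:29.
But the workshop is also said to start at 17:19 — a 10-minute conflict.

No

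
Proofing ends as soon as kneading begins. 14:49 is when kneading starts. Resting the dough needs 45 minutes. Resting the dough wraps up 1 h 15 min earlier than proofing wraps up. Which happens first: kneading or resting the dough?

Proofing ends at 14:49.
Resting the dough ends at 14:49 − 75 min = 13:34.
Resting the dough starts at 13:34 − 45 min = 12:49.
Kneading starts at 14:49 and resting the dough starts at 12:49, so resting the dough is first.

resting the dough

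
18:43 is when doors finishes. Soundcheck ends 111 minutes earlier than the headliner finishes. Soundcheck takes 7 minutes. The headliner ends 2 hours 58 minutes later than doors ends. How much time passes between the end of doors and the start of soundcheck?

an hour

The headliner ends at 18:43 + 178 min = 21:41.
Soundcheck ends at 21:41 − 111 min = 19:50.
Soundcheck starts at 19:50 − 7 min = 19:43.
From 18:43 to 19:43 is an hour.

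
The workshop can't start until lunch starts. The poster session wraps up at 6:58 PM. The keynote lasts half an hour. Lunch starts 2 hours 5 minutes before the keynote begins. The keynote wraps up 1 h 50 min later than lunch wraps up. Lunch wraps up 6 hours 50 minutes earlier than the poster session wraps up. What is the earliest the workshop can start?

11:23 AM

Lunch ends at 6:58 PM − 410 min = 12:08 PM.
The keynote ends at 12:08 PM + 110 min = 1:58 PM.
The keynote starts at 1:58 PM − 30 min = 1:28 PM.
Lunch starts at 1:28 PM − 125 min = 11:23 AM.
The workshop is bounded by lunch, so the earliest it can start is 11:23 AM.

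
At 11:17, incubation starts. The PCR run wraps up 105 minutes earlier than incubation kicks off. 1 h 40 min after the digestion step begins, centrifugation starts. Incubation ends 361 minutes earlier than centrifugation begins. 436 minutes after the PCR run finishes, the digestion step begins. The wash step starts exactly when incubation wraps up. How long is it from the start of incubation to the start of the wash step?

The PCR run ends at 11:17 − 105 min = 09:32.
The digestion step starts at 09:32 + 436 min = 16:48.
Centrifugation starts at 16:48 + 100 min = 18:28.
Incubation ends at 18:28 − 361 min = 12:27.
So the wash step starts at 12:27.
From 11:17 to 12:27 is 70 minutes.

70 minutes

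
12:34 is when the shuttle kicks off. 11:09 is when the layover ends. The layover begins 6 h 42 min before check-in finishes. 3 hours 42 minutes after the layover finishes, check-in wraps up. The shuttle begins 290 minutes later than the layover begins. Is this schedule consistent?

Check-in ends at 11:09 + 222 min = 14:51.
The layover starts at 14:51 − 402 min = 08:09.
The shuttle starts at 08:09 + 290 min = 12:59.
But the shuttle is also said to start at 12:34 — a 25-minute conflict.

No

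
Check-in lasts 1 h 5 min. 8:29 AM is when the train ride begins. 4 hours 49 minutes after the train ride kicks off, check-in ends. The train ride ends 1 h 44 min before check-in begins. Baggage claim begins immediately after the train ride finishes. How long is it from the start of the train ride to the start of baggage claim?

120 minutes

Check-in ends at 8:29 AM + 289 min = 1:18 PM.
Check-in starts at 1:18 PM − 65 min = 12:13 PM.
The train ride ends at 12:13 PM − 104 min = 10:29 AM.
So baggage claim starts at 10:29 AM.
From 8:29 AM to 10:29 AM is 120 minutes.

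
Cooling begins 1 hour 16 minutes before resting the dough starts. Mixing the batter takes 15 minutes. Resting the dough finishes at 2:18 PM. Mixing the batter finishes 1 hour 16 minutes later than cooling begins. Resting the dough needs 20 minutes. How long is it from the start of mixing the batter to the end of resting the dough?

Resting the dough starts at 2:18 PM − 20 min = 1:58 PM.
Cooling starts at 1:58 PM − 76 min = 12:42 PM.
Mixing the batter ends at 12:42 PM + 76 min = 1:58 PM.
Mixing the batter starts at 1:58 PM − 15 min = 1:43 PM.
From 1:43 PM to 2:18 PM is 35 minutes.

35 minutes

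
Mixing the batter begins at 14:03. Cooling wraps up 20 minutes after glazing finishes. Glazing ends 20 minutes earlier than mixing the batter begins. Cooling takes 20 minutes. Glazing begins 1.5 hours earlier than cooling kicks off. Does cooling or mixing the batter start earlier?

Glazing ends at 14:03 − 20 min = 13:43.
Cooling ends at 13:43 + 20 min = 14:03.
Cooling starts at 14:03 − 20 min = 13:43.
Cooling starts at 13:43 and mixing the batter starts at 14:03, so cooling is first.

cooling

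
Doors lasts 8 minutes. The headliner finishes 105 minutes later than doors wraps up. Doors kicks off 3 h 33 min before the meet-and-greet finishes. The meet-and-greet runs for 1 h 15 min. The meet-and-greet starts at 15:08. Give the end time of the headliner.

14:43

The meet-and-greet ends at 15:08 + 75 min = 16:23.
Doors starts at 16:23 − 213 min = 12:50.
Doors ends at 12:50 + 8 min = 12:58.
The headliner ends at 12:58 + 105 min = 14:43.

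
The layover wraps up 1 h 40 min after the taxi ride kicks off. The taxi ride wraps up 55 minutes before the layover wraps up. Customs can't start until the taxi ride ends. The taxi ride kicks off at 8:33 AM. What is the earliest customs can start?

9:18 AM

The layover ends at 8:33 AM + 100 min = 10:13 AM.
The taxi ride ends at 10:13 AM − 55 min = 9:18 AM.
Customs is bounded by the taxi ride, so the earliest it can start is 9:18 AM.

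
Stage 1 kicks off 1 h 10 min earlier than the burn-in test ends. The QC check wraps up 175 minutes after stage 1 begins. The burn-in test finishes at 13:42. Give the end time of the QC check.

Stage 1 starts at 13:42 − 70 min = 12:32.
The QC check ends at 12:32 + 175 min = 15:27.

15:27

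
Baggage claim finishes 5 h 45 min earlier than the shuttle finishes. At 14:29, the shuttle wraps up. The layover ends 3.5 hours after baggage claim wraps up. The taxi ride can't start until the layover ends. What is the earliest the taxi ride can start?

12:14

Baggage claim ends at 14:29 − 345 min = 08:44.
The layover ends at 08:44 + 210 min = 12:14.
The taxi ride is bounded by the layover, so the earliest it can start is 12:14.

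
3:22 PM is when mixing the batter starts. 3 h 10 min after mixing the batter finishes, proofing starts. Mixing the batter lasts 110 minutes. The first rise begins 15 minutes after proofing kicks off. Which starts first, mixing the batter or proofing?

Mixing the batter ends at 3:22 PM + 110 min = 5:12 PM.
Proofing starts at 5:12 PM + 190 min = 8:22 PM.
Mixing the batter starts at 3:22 PM and proofing starts at 8:22 PM, so mixing the batter is first.

mixing the batter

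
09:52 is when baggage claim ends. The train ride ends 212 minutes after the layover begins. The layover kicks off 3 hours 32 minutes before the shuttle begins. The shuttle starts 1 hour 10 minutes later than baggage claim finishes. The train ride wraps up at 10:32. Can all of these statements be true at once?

No

The shuttle starts at 09:52 + 70 min = 11:02.
The layover starts at 11:02 − 212 min = 07:30.
The train ride ends at 07:30 + 212 min = 11:02.
But the train ride is also said to end at 10:32 — a 30-minute conflict.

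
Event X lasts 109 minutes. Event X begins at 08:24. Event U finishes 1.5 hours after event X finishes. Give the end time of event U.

Event X ends at 08:24 + 109 min = 10:13.
Event U ends at 10:13 + 90 min = 11:43.

11:43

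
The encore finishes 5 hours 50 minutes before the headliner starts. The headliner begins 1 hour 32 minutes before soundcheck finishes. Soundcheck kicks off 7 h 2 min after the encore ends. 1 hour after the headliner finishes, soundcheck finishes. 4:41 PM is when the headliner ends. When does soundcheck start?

Soundcheck ends at 4:41 PM + 60 min = 5:41 PM.
The headliner starts at 5:41 PM − 92 min = 4:09 PM.
The encore ends at 4:09 PM − 350 min = 10:19 AM.
Soundcheck starts at 10:19 AM + 422 min = 5:21 PM.

5:21 PM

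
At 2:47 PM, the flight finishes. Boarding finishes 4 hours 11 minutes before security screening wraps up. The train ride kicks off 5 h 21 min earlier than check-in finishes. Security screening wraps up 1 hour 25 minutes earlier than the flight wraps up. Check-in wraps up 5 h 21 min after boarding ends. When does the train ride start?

9:11 AM

Security screening ends at 2:47 PM − 85 min = 1:22 PM.
Boarding ends at 1:22 PM − 251 min = 9:11 AM.
Check-in ends at 9:11 AM + 321 min = 2:32 PM.
The train ride starts at 2:32 PM − 321 min = 9:11 AM.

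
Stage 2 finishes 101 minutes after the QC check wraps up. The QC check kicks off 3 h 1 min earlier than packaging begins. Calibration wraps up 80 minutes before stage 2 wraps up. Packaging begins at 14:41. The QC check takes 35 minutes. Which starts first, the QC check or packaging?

the QC check

The QC check starts at 14:41 − 181 min = 11:40.
The QC check starts at 11:40 and packaging starts at 14:41, so the QC check is first.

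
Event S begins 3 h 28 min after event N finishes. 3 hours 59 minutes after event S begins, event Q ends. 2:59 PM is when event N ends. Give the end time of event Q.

Event S starts at 2:59 PM + 208 min = 6:27 PM.
Event Q ends at 6:27 PM + 239 min = 10:26 PM.

10:26 PM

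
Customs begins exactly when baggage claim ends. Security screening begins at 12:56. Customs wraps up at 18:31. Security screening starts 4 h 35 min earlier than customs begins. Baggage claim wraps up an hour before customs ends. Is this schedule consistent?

Yes

Baggage claim ends at 18:31 − 60 min = 17:31.
So customs starts at 17:31.
Security screening starts at 17:31 − 275 min = 12:56.
That matches the stated 12:56, so the schedule is consistent.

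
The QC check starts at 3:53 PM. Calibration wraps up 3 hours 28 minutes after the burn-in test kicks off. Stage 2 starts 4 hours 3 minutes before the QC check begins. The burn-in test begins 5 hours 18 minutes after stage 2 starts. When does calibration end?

Stage 2 starts at 3:53 PM − 243 min = 11:50 AM.
The burn-in test starts at 11:50 AM + 318 min = 5:08 PM.
Calibration ends at 5:08 PM + 208 min = 8:36 PM.

8:36 PM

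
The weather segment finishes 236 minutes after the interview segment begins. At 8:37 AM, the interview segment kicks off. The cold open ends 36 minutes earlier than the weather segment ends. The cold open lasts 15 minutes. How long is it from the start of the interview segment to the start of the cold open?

3 h 5 min

The weather segment ends at 8:37 AM + 236 min = 12:33 PM.
The cold open ends at 12:33 PM − 36 min = 11:57 AM.
The cold open starts at 11:57 AM − 15 min = 11:42 AM.
From 8:37 AM to 11:42 AM is 3 h 5 min.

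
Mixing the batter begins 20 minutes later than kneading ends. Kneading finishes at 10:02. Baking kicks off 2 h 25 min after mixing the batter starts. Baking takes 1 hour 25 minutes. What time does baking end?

Mixing the batter starts at 10:02 + 20 min = 10:22.
Baking starts at 10:22 + 145 min = 12:47.
Baking ends at 12:47 + 85 min = 14:12.

14:12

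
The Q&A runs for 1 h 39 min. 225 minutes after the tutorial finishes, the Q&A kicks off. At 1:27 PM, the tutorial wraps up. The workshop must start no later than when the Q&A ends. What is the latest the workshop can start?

6:51 PM

The Q&A starts at 1:27 PM + 225 min = 5:12 PM.
The Q&A ends at 5:12 PM + 99 min = 6:51 PM.
The workshop is bounded by the Q&A, so the latest it can start is 6:51 PM.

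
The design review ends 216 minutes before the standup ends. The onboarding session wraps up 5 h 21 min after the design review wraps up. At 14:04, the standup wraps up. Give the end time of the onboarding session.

15:49

The design review ends at 14:04 − 216 min = 10:28.
The onboarding session ends at 10:28 + 321 min = 15:49.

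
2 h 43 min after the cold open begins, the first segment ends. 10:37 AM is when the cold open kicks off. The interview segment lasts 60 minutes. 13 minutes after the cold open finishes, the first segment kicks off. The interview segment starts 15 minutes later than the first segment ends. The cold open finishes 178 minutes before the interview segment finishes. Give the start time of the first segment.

The first segment ends at 10:37 AM + 163 min = 1:20 PM.
The interview segment starts at 1:20 PM + 15 min = 1:35 PM.
The interview segment ends at 1:35 PM + 60 min = 2:35 PM.
The cold open ends at 2:35 PM − 178 min = 11:37 AM.
The first segment starts at 11:37 AM + 13 min = 11:50 AM.

11:50 AM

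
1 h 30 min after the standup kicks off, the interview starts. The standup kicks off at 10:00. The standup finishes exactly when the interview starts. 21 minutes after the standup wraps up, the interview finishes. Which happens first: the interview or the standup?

The interview starts at 10:00 + 90 min = 11:30.
The interview starts at 11:30 and the standup starts at 10:00, so the standup is first.

the standup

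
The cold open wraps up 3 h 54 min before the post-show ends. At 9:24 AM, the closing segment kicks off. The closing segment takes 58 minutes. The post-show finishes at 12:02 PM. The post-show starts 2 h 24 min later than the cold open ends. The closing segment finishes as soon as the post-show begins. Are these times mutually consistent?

The cold open ends at 12:02 PM − 234 min = 8:08 AM.
The post-show starts at 8:08 AM + 144 min = 10:32 AM.
So the closing segment ends at 10:32 AM.
The closing segment starts at 10:32 AM − 58 min = 9:34 AM.
But the closing segment is also said to start at 9:24 AM — a 10-minute conflict.

No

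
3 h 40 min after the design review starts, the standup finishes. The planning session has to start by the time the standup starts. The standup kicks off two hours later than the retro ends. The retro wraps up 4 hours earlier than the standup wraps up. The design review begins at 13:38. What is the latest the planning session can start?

The standup ends at 13:38 + 220 min = 17:18.
The retro ends at 17:18 − 240 min = 13:18.
The standup starts at 13:18 + 120 min = 15:18.
The planning session is bounded by the standup, so the latest it can start is 15:18.

15:18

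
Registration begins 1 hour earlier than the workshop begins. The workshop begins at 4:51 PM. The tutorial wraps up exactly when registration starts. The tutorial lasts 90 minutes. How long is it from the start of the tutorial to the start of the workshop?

Registration starts at 4:51 PM − 60 min = 3:51 PM.
So the tutorial ends at 3:51 PM.
The tutorial starts at 3:51 PM − 90 min = 2:21 PM.
From 2:21 PM to 4:51 PM is 2 h 30 min.

2 h 30 min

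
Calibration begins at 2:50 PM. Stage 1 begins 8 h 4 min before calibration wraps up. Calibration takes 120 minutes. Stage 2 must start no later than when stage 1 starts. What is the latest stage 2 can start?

Calibration ends at 2:50 PM + 120 min = 4:50 PM.
Stage 1 starts at 4:50 PM − 484 min = 8:46 AM.
Stage 2 is bounded by stage 1, so the latest it can start is 8:46 AM.

8:46 AM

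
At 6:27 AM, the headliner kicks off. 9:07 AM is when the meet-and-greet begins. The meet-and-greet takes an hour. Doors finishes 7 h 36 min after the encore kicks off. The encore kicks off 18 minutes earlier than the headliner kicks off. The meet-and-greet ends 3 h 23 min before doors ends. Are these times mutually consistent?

No

The encore starts at 6:27 AM − 18 min = 6:09 AM.
Doors ends at 6:09 AM + 456 min = 1:45 PM.
The meet-and-greet ends at 1:45 PM − 203 min = 10:22 AM.
The meet-and-greet starts at 10:22 AM − 60 min = 9:22 AM.
But the meet-and-greet is also said to start at 9:07 AM — a 15-minute conflict.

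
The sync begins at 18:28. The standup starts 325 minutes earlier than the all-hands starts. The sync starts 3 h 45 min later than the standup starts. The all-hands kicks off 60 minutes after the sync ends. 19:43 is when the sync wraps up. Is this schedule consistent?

The all-hands starts at 19:43 + 60 min = 20:43.
The standup starts at 20:43 − 325 min = 15:18.
The sync starts at 15:18 + 225 min = 19:03.
But the sync is also said to start at 18:28 — a 35-minute conflict.

No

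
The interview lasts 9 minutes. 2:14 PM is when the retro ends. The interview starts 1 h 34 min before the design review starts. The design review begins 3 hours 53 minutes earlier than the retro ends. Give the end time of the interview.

8:56 AM

The design review starts at 2:14 PM − 233 min = 10:21 AM.
The interview starts at 10:21 AM − 94 min = 8:47 AM.
The interview ends at 8:47 AM + 9 min = 8:56 AM.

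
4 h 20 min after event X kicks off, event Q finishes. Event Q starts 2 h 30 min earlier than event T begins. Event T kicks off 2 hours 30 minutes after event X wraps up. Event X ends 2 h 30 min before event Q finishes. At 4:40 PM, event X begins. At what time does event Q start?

6:30 PM

Event Q ends at 4:40 PM + 260 min = 9:00 PM.
Event X ends at 9:00 PM − 150 min = 6:30 PM.
Event T starts at 6:30 PM + 150 min = 9:00 PM.
Event Q starts at 9:00 PM − 150 min = 6:30 PM.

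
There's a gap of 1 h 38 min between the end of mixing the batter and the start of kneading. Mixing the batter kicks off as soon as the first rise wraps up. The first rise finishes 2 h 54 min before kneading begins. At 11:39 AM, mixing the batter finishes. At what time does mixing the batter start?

Kneading starts at 11:39 AM + 98 min = 1:17 PM.
The first rise ends at 1:17 PM − 174 min = 10:23 AM.
So mixing the batter starts at 10:23 AM.

10:23 AM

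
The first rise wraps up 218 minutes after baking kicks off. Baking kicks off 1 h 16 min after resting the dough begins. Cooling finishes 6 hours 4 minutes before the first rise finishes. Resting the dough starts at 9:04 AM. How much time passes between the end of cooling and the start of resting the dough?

1 h 10 min

Baking starts at 9:04 AM + 76 min = 10:20 AM.
The first rise ends at 10:20 AM + 218 min = 1:58 PM.
Cooling ends at 1:58 PM − 364 min = 7:54 AM.
From 7:54 AM to 9:04 AM is 1 h 10 min.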